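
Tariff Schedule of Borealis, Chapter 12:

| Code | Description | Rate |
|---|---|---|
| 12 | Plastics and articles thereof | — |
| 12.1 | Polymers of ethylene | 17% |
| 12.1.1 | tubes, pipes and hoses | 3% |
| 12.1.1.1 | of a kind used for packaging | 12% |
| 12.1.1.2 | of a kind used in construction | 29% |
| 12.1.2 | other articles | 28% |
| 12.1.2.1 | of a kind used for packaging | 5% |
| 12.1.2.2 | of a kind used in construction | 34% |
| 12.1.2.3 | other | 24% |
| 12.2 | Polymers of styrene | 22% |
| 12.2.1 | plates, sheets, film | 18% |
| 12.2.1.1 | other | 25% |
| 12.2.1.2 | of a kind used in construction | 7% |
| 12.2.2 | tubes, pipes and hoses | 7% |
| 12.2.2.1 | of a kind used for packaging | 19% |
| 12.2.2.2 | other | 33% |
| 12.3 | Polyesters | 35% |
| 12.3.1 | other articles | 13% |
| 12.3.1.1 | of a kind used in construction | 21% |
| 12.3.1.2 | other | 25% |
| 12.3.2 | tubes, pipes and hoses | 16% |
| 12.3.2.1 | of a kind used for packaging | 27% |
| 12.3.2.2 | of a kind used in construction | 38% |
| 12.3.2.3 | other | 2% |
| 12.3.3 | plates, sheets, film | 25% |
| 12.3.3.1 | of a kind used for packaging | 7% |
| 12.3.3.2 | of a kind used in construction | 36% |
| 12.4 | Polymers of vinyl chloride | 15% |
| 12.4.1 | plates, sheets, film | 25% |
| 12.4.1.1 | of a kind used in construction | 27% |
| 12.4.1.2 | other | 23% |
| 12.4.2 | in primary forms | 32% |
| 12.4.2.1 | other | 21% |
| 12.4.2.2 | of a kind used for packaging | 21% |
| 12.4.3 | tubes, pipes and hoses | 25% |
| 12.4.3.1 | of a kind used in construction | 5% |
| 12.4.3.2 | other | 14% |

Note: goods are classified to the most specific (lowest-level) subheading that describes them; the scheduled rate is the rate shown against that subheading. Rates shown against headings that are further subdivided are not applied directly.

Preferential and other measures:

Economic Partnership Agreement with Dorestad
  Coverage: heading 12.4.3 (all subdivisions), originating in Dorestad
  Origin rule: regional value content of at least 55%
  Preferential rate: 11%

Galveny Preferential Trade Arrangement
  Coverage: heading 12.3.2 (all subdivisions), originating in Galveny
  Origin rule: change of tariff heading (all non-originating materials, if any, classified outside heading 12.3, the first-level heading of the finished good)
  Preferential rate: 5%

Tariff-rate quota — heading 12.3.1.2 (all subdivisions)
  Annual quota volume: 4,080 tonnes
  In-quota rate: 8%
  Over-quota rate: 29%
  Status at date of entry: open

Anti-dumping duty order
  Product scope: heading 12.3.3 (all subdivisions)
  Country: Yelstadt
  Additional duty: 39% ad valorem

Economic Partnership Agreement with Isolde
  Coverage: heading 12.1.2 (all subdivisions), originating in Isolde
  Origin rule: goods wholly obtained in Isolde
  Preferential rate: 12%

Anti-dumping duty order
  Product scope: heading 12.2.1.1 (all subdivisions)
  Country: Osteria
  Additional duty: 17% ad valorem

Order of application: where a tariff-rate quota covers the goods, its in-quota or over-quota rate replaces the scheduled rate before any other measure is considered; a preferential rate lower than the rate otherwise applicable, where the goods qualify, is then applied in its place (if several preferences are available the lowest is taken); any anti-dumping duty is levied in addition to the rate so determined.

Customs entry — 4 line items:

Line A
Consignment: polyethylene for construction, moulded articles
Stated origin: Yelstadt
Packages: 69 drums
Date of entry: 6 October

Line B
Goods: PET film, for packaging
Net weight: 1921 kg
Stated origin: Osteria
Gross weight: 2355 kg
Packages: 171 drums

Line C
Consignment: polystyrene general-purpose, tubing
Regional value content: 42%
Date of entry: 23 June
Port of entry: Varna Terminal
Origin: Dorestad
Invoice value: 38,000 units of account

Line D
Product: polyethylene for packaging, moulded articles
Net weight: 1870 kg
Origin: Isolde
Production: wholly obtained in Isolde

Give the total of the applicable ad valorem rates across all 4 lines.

79%

Line A: polyethylene → 12.1; moulded articles → 12.1.2; for construction → 12.1.2.2. Scheduled 34%. No special measure applies. → 34%.
Line B: PET → 12.3; film → 12.3.3; for packaging → 12.3.3.1. Scheduled 7%. No special measure applies. → 7%.
Line C: polystyrene → 12.2; tubing → 12.2.2; general-purpose → 12.2.2.2. Scheduled 33%. Dorestad agreement on 12.4.3: 12.2.2.2 not covered. → 33%.
Line D: polyethylene → 12.1; moulded articles → 12.1.2; for packaging → 12.1.2.1. Scheduled 5%. Isolde agreement on 12.1.2: wholly obtained → 12% available; preference 12% not lower than 5% → no reduction. → 5%.
Sum: 34% + 7% + 33% + 5% = 79%.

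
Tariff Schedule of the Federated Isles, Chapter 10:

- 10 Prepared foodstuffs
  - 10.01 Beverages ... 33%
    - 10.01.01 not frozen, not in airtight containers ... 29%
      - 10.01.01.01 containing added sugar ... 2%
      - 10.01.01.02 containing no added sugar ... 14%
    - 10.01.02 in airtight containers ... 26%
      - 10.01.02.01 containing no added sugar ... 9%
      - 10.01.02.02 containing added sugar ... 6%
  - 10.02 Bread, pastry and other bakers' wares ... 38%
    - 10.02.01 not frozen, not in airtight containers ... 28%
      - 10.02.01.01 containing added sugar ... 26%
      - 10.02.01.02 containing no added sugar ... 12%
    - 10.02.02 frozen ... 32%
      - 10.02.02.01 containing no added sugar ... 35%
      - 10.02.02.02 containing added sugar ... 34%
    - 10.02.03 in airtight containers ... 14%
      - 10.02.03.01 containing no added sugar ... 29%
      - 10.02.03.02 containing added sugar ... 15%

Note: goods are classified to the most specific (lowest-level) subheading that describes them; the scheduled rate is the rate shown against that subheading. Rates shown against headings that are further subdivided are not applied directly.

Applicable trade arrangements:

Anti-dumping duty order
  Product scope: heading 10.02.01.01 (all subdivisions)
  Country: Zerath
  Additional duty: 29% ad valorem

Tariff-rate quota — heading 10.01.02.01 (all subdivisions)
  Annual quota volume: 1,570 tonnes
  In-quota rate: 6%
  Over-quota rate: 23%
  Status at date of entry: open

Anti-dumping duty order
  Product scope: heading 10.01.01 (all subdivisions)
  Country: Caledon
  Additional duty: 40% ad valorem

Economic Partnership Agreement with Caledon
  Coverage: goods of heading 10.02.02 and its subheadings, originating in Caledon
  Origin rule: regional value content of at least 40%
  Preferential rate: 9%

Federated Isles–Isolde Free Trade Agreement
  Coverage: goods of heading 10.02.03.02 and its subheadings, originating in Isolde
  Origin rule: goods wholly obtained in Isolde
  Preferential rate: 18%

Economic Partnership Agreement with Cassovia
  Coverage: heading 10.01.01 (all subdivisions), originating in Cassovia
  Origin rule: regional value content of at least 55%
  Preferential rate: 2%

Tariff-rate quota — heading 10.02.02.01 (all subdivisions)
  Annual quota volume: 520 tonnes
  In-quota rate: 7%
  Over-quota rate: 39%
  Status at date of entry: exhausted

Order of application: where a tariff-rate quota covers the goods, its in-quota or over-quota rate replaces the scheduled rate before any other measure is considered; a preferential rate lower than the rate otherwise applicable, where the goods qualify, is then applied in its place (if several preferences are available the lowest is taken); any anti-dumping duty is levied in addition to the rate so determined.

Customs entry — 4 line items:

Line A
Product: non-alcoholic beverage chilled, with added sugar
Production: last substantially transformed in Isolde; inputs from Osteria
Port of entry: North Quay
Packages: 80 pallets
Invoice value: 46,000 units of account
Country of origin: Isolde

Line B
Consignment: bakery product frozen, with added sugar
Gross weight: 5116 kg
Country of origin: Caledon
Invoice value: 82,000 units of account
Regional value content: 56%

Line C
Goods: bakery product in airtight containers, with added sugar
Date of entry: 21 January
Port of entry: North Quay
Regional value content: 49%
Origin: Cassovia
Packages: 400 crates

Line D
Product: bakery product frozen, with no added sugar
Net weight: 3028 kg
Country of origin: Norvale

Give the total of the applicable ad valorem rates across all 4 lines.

Line A: non-alcoholic beverage → 10.01; chilled → 10.01.01; with added sugar → 10.01.01.01. Scheduled 2%. Isolde agreement on 10.02.03.02: 10.01.01.01 not covered. → 2%.
Line B: bakery product → 10.02; frozen → 10.02.02; with added sugar → 10.02.02.02. Scheduled 34%. Caledon agreement on 10.02.02: RVC ≥ 40% → 9% available; preferential 9%. → 9%.
Line C: bakery product → 10.02; in airtight containers → 10.02.03; with added sugar → 10.02.03.02. Scheduled 15%. Cassovia agreement on 10.01.01: 10.02.03.02 not covered. → 15%.
Line D: bakery product → 10.02; frozen → 10.02.02; with no added sugar → 10.02.02.01. Scheduled 35%. quota on 10.02.02.01 exhausted → over-quota 39%. → 39%.
Sum: 2% + 9% + 15% + 39% = 65%.

65%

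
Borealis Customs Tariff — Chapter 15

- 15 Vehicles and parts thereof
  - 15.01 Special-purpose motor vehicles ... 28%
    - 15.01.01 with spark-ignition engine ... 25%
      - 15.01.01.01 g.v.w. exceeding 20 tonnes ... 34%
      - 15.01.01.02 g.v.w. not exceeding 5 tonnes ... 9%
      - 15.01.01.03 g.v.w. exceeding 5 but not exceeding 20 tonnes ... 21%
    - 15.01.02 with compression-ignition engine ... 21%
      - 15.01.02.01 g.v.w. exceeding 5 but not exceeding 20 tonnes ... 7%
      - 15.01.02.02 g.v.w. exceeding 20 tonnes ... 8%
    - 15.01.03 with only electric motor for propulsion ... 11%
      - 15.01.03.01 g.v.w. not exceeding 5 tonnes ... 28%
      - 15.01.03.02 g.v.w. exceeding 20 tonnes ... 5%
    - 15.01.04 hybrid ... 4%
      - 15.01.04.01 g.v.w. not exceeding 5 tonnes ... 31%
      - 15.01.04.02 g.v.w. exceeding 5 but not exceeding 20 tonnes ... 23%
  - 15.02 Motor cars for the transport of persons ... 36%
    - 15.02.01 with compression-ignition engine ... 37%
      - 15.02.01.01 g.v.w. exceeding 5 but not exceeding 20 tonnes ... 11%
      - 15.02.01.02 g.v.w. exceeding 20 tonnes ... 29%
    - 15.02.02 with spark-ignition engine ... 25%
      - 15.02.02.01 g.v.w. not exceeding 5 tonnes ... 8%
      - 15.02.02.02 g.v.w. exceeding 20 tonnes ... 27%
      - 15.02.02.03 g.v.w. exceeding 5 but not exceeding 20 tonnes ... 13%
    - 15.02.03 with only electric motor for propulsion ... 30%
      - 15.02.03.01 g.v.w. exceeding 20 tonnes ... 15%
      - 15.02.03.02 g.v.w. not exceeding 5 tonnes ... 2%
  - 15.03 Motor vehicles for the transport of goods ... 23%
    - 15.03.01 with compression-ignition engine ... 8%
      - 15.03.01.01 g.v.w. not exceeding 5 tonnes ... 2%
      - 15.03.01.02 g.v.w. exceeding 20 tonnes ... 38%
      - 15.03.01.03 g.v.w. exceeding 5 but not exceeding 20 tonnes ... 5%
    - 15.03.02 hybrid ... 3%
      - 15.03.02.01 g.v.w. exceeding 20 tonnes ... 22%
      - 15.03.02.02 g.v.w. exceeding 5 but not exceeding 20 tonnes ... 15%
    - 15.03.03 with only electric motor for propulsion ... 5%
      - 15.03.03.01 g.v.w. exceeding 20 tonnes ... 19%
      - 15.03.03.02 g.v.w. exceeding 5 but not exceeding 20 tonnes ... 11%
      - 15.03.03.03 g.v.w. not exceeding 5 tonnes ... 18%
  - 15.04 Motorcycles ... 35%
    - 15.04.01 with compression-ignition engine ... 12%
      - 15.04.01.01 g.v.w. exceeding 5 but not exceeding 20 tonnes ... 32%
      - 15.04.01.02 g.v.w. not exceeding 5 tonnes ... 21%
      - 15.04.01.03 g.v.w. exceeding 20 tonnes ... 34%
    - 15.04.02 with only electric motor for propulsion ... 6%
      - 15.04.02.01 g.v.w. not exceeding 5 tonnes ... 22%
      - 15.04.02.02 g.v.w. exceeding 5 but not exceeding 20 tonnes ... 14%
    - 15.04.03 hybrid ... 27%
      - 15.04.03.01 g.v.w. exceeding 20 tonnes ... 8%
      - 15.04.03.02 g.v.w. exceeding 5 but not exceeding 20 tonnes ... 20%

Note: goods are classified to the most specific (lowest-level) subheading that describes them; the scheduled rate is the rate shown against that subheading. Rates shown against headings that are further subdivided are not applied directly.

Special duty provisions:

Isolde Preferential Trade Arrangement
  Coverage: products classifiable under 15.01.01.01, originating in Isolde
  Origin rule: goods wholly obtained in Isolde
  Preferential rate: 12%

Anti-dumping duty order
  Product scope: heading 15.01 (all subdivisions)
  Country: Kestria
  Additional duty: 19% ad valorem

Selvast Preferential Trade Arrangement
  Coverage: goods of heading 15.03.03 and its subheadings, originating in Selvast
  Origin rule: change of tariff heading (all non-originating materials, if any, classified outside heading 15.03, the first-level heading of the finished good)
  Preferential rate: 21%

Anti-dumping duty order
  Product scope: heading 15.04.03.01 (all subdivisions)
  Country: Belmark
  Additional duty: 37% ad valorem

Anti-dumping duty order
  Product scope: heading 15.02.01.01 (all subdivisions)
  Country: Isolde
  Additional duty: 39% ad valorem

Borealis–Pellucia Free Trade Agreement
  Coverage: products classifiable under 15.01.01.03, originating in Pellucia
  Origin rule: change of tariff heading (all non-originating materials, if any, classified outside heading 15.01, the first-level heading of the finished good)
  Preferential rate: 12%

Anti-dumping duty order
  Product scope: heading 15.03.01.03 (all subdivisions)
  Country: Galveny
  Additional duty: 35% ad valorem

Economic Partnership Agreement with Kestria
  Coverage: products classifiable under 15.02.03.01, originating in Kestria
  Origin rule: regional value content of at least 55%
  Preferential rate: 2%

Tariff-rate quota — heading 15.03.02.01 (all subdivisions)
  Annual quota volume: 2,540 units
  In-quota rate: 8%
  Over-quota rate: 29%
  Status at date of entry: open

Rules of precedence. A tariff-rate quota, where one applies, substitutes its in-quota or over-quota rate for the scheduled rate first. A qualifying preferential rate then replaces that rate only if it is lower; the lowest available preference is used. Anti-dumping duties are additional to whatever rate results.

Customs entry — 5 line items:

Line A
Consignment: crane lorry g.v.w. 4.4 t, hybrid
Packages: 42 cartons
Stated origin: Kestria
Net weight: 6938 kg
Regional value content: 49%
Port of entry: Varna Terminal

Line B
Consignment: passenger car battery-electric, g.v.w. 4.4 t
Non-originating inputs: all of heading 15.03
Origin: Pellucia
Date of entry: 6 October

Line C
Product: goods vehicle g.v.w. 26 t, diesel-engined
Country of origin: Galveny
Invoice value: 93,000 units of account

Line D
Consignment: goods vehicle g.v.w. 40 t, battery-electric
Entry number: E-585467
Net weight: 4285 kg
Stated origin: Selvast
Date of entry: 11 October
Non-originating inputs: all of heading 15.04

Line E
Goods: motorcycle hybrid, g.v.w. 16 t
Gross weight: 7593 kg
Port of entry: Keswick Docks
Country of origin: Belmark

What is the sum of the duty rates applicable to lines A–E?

Line A: crane lorry → 15.01; hybrid → 15.01.04; g.v.w. 4.4 t → 15.01.04.01. Scheduled 31%. Kestria agreement on 15.02.03.01: 15.01.04.01 not covered; anti-dumping (Kestria, 15.01): +19%; total 31% + 19% = 50%. → 50%.
Line B: passenger car → 15.02; battery-electric → 15.02.03; g.v.w. 4.4 t → 15.02.03.02. Scheduled 2%. Pellucia agreement on 15.01.01.03: 15.02.03.02 not covered. → 2%.
Line C: goods vehicle → 15.03; diesel-engined → 15.03.01; g.v.w. 26 t → 15.03.01.02. Scheduled 38%. No special measure applies. → 38%.
Line D: goods vehicle → 15.03; battery-electric → 15.03.03; g.v.w. 40 t → 15.03.03.01. Scheduled 19%. Selvast agreement on 15.03.03: CTH met → 21% available; preference 21% not lower than 19% → no reduction. → 19%.
Line E: motorcycle → 15.04; hybrid → 15.04.03; g.v.w. 16 t → 15.04.03.02. Scheduled 20%. No special measure applies. → 20%.
Sum: 50% + 2% + 38% + 19% + 20% = 129%.

129%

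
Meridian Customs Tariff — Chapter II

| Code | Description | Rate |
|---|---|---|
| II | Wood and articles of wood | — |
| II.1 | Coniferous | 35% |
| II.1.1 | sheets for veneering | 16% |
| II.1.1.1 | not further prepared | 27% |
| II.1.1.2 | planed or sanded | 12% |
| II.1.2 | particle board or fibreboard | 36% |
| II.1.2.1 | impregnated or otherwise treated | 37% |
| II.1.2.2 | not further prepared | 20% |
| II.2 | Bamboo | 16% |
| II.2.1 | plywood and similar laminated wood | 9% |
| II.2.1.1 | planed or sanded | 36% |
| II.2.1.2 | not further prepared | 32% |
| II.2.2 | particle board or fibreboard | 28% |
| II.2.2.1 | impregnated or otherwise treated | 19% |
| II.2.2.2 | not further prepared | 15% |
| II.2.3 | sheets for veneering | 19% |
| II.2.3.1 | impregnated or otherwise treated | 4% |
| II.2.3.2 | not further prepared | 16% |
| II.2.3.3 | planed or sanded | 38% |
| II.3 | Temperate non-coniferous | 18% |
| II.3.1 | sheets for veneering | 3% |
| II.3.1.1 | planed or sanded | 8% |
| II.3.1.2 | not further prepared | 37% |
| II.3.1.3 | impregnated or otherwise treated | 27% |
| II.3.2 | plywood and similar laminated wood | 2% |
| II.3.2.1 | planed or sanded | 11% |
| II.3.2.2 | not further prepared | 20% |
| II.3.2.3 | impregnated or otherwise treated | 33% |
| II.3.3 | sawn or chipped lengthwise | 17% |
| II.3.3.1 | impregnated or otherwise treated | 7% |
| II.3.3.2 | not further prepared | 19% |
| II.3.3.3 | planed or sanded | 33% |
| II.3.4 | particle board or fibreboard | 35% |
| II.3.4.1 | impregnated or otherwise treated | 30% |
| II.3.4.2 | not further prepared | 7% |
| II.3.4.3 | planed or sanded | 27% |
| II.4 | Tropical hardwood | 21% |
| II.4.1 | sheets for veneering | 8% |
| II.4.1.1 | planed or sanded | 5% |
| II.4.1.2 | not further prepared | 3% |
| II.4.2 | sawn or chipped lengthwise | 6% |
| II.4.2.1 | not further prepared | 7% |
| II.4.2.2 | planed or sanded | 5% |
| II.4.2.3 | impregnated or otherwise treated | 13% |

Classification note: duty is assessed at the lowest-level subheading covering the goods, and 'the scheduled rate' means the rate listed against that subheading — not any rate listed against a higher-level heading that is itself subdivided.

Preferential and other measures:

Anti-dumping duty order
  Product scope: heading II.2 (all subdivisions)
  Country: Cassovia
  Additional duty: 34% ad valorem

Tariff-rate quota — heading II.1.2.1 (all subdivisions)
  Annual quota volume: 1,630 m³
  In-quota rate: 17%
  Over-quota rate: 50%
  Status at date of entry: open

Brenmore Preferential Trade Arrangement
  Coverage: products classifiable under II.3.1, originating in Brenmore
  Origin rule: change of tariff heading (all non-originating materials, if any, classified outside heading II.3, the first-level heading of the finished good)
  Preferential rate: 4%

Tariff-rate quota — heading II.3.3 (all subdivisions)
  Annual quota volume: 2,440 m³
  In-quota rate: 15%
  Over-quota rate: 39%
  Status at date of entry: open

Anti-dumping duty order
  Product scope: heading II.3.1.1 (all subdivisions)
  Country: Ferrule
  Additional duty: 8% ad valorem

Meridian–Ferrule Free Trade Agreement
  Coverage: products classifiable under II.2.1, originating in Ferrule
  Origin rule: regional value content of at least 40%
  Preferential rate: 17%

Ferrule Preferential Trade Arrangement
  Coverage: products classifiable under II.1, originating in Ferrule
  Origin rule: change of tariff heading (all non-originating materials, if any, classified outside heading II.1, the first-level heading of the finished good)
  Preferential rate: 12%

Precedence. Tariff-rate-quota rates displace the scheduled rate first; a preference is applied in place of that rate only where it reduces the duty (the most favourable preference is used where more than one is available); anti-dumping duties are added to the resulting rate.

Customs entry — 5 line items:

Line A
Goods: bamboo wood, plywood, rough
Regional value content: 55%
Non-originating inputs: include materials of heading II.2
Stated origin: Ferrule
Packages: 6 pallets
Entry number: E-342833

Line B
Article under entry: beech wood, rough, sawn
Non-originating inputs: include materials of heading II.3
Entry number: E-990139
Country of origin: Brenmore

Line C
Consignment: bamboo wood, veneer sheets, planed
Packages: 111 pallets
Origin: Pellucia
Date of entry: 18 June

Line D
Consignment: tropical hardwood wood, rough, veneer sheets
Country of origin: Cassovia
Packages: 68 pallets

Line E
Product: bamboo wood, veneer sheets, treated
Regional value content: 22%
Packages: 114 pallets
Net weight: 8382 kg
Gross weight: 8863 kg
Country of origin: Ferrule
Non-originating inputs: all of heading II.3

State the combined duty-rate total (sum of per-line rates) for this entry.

Line A: bamboo → II.2; plywood → II.2.1; rough → II.2.1.2. Scheduled 32%. Ferrule agreement on II.2.1: RVC ≥ 40% → 17% available; Ferrule agreement on II.1: II.2.1.2 not covered; preferential 17%. → 17%.
Line B: beech → II.3; sawn → II.3.3; rough → II.3.3.2. Scheduled 19%. quota on II.3.3 open → in-quota 15%; Brenmore agreement on II.3.1: II.3.3.2 not covered. → 15%.
Line C: bamboo → II.2; veneer sheets → II.2.3; planed → II.2.3.3. Scheduled 38%. No special measure applies. → 38%.
Line D: tropical hardwood → II.4; veneer sheets → II.4.1; rough → II.4.1.2. Scheduled 3%. No special measure applies. → 3%.
Line E: bamboo → II.2; veneer sheets → II.2.3; treated → II.2.3.1. Scheduled 4%. Ferrule agreement on II.2.1: II.2.3.1 not covered; Ferrule agreement on II.1: II.2.3.1 not covered. → 4%.
Sum: 17% + 15% + 38% + 3% + 4% = 77%.

77%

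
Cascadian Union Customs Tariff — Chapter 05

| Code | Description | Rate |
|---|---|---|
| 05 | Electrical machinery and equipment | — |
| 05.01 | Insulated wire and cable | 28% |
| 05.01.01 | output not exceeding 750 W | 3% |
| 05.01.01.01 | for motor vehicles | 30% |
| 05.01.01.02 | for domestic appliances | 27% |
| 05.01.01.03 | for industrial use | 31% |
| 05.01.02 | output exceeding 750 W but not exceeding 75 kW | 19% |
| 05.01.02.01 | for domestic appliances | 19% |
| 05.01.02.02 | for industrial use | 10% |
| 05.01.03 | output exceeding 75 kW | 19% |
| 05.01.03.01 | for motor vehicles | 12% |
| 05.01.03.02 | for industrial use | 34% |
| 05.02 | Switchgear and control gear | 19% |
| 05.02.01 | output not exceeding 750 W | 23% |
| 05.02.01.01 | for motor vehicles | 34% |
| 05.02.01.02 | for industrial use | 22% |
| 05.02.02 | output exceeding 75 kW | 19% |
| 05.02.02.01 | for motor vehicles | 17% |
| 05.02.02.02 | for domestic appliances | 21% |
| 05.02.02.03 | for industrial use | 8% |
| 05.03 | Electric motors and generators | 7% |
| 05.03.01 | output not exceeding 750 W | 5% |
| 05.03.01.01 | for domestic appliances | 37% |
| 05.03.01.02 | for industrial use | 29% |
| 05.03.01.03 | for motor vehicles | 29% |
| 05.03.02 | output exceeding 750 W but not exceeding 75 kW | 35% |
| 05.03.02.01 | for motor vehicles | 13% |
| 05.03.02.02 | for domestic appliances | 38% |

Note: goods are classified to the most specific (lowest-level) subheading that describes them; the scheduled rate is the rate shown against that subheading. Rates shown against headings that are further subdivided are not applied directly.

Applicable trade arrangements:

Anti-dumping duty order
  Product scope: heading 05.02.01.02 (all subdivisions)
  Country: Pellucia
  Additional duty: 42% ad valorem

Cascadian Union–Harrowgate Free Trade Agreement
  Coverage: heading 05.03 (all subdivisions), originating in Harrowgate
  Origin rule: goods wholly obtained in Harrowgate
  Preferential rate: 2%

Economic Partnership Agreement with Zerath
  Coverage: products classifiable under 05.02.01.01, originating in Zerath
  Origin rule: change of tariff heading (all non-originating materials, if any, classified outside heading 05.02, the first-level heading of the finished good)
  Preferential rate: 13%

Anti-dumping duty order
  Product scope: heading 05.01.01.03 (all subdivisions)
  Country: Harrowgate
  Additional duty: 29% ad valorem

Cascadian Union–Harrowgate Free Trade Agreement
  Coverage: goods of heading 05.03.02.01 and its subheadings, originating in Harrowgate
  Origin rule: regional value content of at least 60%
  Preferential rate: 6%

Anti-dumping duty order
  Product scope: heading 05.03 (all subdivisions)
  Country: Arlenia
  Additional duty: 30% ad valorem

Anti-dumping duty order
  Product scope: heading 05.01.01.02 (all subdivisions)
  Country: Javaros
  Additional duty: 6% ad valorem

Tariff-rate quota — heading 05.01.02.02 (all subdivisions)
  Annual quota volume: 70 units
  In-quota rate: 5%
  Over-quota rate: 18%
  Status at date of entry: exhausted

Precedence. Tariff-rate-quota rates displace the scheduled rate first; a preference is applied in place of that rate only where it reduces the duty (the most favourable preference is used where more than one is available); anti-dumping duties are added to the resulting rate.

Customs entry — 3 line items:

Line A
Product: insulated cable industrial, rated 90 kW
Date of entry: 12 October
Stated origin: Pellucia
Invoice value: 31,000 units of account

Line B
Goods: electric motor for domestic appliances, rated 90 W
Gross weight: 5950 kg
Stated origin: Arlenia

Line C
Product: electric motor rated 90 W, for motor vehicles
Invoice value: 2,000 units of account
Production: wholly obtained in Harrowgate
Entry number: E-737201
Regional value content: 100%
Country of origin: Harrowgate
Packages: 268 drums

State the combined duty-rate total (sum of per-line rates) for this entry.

Line A: insulated cable → 05.01; rated 90 kW → 05.01.03; industrial → 05.01.03.02. Scheduled 34%. No special measure applies. → 34%.
Line B: electric motor → 05.03; rated 90 W → 05.03.01; for domestic appliances → 05.03.01.01. Scheduled 37%. anti-dumping (Arlenia, 05.03): +30%; total 37% + 30% = 67%. → 67%.
Line C: electric motor → 05.03; rated 90 W → 05.03.01; for motor vehicles → 05.03.01.03. Scheduled 29%. Harrowgate agreement on 05.03: wholly obtained → 2% available; Harrowgate agreement on 05.03.02.01: 05.03.01.03 not covered; preferential 2%. → 2%.
Sum: 34% + 67% + 2% = 103%.

103%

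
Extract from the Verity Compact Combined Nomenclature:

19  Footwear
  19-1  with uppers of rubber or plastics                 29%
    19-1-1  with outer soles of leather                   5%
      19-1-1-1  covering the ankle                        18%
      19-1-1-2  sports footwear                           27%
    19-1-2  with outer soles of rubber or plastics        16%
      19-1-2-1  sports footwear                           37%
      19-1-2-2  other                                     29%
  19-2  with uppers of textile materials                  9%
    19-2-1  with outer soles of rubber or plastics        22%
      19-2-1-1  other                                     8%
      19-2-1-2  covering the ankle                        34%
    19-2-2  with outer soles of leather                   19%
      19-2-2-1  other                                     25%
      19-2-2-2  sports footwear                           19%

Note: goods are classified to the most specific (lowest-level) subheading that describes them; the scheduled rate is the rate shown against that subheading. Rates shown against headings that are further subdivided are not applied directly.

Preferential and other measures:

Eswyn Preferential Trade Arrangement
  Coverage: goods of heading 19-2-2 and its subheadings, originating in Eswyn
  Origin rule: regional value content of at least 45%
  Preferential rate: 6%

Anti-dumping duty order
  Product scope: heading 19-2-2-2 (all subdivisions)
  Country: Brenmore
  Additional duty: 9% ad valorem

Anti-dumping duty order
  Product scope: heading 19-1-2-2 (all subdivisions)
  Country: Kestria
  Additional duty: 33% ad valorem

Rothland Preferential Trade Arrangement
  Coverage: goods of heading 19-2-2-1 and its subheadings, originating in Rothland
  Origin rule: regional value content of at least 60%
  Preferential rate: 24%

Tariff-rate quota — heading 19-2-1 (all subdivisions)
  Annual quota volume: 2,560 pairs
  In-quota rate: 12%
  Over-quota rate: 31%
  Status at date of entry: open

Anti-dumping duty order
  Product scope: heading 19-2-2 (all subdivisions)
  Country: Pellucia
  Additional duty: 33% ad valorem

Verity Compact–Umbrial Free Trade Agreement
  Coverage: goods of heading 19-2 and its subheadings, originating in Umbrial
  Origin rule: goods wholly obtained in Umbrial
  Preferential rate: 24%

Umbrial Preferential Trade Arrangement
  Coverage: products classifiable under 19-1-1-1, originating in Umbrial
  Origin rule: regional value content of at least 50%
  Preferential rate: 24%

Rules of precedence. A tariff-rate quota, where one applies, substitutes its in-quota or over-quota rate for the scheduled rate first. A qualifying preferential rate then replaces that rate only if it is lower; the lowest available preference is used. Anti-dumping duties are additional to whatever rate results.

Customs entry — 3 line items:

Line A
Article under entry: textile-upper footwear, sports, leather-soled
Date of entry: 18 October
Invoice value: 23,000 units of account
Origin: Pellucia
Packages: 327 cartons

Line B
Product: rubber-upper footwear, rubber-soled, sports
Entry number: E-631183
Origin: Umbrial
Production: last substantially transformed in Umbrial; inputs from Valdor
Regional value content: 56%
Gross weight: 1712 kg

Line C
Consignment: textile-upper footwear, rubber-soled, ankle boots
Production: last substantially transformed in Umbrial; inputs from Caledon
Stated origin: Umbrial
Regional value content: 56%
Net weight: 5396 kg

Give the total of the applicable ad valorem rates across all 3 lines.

101%

Line A: textile-upper → 19-2; leather-soled → 19-2-2; sports → 19-2-2-2. Scheduled 19%. anti-dumping (Pellucia, 19-2-2): +33%; total 19% + 33% = 52%. → 52%.
Line B: rubber-upper → 19-1; rubber-soled → 19-1-2; sports → 19-1-2-1. Scheduled 37%. Umbrial agreement on 19-2: 19-1-2-1 not covered; Umbrial agreement on 19-1-1-1: 19-1-2-1 not covered. → 37%.
Line C: textile-upper → 19-2; rubber-soled → 19-2-1; ankle boots → 19-2-1-2. Scheduled 34%. quota on 19-2-1 open → in-quota 12%; Umbrial agreement on 19-2: not wholly obtained; Umbrial agreement on 19-1-1-1: 19-2-1-2 not covered. → 12%.
Sum: 52% + 37% + 12% = 101%.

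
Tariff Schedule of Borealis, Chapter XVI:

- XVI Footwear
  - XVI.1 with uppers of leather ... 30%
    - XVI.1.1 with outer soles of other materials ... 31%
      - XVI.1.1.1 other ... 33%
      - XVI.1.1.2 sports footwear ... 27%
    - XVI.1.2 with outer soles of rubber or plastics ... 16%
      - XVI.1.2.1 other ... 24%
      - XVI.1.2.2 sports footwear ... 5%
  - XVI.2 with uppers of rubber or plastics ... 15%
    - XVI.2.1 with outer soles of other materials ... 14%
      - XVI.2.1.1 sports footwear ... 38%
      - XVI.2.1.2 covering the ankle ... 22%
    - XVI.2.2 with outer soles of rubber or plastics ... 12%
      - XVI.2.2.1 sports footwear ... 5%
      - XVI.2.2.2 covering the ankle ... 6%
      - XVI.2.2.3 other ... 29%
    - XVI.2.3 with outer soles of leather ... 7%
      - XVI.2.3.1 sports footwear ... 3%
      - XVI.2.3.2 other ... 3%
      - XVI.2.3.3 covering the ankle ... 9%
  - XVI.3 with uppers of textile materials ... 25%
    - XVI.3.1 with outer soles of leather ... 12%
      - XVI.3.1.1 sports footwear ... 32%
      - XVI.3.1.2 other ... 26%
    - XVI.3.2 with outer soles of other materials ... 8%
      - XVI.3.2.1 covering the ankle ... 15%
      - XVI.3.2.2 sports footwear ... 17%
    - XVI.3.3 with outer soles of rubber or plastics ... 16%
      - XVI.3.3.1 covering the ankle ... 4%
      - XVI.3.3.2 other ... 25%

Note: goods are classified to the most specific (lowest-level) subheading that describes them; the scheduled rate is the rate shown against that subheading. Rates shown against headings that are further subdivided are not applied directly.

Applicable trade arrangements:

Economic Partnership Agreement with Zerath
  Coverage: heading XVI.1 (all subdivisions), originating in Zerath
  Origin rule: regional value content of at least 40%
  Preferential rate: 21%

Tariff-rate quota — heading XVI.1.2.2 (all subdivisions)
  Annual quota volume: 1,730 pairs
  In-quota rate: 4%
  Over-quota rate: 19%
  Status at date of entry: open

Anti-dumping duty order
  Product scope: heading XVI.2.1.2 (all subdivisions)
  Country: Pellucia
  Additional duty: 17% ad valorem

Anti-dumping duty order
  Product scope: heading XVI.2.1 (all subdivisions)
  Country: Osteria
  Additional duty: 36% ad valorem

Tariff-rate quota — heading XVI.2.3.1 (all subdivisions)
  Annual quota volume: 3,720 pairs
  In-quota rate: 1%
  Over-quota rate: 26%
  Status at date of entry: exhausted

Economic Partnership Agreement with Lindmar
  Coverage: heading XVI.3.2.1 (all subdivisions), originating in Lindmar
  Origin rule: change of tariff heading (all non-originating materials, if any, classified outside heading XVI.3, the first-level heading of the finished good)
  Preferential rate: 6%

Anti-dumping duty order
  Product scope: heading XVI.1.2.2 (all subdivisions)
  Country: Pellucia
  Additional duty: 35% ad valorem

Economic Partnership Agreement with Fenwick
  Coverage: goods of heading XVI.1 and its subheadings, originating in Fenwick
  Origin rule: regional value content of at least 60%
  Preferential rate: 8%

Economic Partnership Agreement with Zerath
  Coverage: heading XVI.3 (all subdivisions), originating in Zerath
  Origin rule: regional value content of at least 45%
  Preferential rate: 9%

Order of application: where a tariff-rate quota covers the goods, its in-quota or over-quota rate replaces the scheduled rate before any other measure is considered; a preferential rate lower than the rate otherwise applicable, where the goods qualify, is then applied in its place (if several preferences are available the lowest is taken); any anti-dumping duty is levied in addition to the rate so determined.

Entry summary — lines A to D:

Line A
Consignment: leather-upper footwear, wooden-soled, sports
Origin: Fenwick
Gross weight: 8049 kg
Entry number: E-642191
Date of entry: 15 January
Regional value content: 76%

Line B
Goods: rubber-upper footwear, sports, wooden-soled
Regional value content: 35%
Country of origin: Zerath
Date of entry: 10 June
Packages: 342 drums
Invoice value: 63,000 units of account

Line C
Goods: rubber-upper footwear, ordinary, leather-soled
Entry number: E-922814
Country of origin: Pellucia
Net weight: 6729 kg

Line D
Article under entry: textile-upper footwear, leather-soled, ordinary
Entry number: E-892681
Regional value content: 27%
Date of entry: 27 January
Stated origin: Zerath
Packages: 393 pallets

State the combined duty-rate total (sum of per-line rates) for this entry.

Line A: leather-upper → XVI.1; wooden-soled → XVI.1.1; sports → XVI.1.1.2. Scheduled 27%. Fenwick agreement on XVI.1: RVC ≥ 60% → 8% available; preferential 8%. → 8%.
Line B: rubber-upper → XVI.2; wooden-soled → XVI.2.1; sports → XVI.2.1.1. Scheduled 38%. Zerath agreement on XVI.1: XVI.2.1.1 not covered; Zerath agreement on XVI.3: XVI.2.1.1 not covered. → 38%.
Line C: rubber-upper → XVI.2; leather-soled → XVI.2.3; ordinary → XVI.2.3.2. Scheduled 3%. No special measure applies. → 3%.
Line D: textile-upper → XVI.3; leather-soled → XVI.3.1; ordinary → XVI.3.1.2. Scheduled 26%. Zerath agreement on XVI.1: XVI.3.1.2 not covered; Zerath agreement on XVI.3: RVC < 45%. → 26%.
Sum: 8% + 38% + 3% + 26% = 75%.

75%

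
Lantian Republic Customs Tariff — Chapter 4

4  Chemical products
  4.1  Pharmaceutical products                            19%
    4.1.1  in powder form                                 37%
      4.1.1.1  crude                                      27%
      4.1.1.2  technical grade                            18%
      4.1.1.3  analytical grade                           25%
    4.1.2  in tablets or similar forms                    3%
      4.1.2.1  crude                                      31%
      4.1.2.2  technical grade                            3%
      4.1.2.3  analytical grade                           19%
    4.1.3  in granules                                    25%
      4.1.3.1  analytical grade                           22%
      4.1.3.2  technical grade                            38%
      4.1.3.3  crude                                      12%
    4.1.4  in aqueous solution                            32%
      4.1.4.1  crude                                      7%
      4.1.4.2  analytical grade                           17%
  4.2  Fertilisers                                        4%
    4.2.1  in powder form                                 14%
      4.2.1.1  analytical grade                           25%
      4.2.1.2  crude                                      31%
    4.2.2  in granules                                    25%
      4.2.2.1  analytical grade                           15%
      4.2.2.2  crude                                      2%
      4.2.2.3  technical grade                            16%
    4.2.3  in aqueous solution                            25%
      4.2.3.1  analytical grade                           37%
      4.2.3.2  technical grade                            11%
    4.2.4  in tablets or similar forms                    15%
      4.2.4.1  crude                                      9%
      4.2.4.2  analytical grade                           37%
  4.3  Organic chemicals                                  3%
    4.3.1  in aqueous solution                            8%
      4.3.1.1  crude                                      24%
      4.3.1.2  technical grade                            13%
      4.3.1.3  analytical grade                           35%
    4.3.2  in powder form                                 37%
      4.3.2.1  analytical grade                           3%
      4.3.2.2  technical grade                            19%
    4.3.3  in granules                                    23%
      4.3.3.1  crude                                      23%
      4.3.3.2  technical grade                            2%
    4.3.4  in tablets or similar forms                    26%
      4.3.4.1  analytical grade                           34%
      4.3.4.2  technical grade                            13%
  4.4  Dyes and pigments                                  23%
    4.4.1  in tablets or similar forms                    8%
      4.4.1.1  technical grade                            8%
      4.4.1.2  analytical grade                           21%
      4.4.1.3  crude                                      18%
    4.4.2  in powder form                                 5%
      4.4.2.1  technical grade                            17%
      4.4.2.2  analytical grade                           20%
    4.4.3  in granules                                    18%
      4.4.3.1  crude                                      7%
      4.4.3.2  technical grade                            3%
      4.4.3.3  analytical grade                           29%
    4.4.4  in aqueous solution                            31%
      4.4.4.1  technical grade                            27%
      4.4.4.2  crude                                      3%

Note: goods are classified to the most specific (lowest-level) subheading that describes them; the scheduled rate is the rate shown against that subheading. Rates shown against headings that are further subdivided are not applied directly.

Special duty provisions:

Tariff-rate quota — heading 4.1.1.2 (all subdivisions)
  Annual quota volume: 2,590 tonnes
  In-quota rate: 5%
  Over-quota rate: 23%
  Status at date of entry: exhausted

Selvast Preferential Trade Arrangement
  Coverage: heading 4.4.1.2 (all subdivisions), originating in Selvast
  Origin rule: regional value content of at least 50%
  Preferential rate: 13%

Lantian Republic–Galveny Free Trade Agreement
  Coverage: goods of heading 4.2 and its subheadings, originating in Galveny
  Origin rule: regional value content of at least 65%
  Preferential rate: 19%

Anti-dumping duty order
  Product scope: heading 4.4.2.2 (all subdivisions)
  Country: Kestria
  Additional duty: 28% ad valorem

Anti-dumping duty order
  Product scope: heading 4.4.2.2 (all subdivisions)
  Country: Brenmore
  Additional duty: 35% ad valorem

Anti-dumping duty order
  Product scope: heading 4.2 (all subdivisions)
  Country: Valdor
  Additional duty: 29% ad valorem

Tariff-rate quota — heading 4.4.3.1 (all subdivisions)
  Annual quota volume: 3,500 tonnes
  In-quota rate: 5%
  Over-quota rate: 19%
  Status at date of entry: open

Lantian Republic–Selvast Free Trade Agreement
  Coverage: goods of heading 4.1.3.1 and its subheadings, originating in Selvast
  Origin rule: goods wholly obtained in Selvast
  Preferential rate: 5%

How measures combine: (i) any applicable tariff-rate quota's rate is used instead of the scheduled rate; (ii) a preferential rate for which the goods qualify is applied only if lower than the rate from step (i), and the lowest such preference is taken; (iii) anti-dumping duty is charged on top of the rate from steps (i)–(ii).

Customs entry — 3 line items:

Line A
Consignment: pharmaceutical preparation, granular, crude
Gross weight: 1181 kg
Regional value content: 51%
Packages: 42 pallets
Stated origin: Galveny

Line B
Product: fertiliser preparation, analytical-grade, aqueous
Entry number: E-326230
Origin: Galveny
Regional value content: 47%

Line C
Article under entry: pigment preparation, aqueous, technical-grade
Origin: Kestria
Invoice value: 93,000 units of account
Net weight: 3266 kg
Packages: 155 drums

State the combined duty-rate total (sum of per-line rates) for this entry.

76%

Line A: pharmaceutical → 4.1; granular → 4.1.3; crude → 4.1.3.3. Scheduled 12%. Galveny agreement on 4.2: 4.1.3.3 not covered. → 12%.
Line B: fertiliser → 4.2; aqueous → 4.2.3; analytical-grade → 4.2.3.1. Scheduled 37%. Galveny agreement on 4.2: RVC < 65%. → 37%.
Line C: pigment → 4.4; aqueous → 4.4.4; technical-grade → 4.4.4.1. Scheduled 27%. No special measure applies. → 27%.
Sum: 12% + 37% + 27% = 76%.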